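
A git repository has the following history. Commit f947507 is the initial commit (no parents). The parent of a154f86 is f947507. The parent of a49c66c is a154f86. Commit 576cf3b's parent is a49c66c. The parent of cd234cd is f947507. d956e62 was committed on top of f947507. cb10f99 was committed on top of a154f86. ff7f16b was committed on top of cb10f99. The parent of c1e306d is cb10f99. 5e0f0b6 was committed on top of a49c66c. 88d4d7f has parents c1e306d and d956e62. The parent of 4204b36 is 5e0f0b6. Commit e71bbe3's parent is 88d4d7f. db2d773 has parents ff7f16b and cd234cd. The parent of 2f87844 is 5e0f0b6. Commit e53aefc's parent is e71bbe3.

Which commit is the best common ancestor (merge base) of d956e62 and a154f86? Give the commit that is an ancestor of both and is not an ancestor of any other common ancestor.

f947507

Ancestors of d956e62: {d956e62, f947507}.
Ancestors of a154f86: {a154f86, f947507}.
Common ancestors: {f947507}.
The only common ancestor is f947507, so it is the merge base.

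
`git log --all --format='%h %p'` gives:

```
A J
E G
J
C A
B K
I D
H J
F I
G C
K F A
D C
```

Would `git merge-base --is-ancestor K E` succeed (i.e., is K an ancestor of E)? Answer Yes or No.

Ancestors of E: {A, C, E, G, J}.
K is not in that set, so it is not an ancestor of E.

No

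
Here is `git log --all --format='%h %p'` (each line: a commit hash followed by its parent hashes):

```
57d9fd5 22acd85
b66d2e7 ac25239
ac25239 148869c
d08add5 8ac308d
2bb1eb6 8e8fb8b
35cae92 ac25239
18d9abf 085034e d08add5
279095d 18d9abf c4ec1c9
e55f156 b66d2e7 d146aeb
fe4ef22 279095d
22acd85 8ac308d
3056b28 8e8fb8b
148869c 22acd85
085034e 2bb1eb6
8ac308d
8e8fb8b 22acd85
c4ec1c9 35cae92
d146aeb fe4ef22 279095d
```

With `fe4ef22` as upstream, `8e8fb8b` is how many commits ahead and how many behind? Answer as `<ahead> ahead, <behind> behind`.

Reachable from 8e8fb8b: {22acd85, 8ac308d, 8e8fb8b}.
Reachable from fe4ef22: {085034e, 148869c, 18d9abf, 22acd85, 279095d, 2bb1eb6, 35cae92, 8ac308d, 8e8fb8b, ac25239, c4ec1c9, d08add5, fe4ef22}.
Only in 8e8fb8b's history (ahead): {} — 0.
Only in fe4ef22's history (behind): {085034e, 148869c, 18d9abf, 279095d, 2bb1eb6, 35cae92, ac25239, c4ec1c9, d08add5, fe4ef22} — 10.

0 ahead, 10 behind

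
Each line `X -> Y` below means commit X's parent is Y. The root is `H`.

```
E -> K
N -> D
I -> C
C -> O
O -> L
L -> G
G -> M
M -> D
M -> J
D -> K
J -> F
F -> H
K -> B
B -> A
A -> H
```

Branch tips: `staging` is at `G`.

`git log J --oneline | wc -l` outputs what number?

3

Walking parent pointers from J: reachable set = {F, H, J}.
That is 3 commits.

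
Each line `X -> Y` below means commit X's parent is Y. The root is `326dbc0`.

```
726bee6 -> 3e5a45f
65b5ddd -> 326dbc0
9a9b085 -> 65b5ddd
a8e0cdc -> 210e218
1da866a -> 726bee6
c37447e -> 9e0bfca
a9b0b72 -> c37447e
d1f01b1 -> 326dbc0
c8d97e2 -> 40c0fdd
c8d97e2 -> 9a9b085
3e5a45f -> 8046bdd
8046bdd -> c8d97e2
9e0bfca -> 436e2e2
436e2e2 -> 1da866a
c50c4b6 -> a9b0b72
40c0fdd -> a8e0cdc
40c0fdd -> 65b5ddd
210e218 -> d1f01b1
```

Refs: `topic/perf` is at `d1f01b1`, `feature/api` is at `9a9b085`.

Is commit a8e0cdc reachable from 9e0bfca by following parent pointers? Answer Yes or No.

Ancestors of 9e0bfca (commits reachable by following parents): {1da866a, 210e218, 326dbc0, 3e5a45f, 40c0fdd, 436e2e2, 65b5ddd, 726bee6, 8046bdd, 9a9b085, 9e0bfca, a8e0cdc, c8d97e2, d1f01b1}.
a8e0cdc is in that set, so it is an ancestor of 9e0bfca.

Yes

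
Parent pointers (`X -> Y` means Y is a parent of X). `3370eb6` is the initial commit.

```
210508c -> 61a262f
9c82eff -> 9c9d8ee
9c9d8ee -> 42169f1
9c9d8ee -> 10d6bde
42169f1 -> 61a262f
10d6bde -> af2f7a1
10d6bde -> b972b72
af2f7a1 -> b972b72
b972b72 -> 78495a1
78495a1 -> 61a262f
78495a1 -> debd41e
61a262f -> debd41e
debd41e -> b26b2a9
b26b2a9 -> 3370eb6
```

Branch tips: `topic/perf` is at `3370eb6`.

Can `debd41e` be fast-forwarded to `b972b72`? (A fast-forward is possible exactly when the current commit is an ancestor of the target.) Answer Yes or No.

A fast-forward from debd41e to b972b72 is possible iff debd41e is an ancestor of b972b72.
Ancestors of b972b72: {3370eb6, 61a262f, 78495a1, b26b2a9, b972b72, debd41e}.
debd41e is among them, so fast-forward is possible.

Yes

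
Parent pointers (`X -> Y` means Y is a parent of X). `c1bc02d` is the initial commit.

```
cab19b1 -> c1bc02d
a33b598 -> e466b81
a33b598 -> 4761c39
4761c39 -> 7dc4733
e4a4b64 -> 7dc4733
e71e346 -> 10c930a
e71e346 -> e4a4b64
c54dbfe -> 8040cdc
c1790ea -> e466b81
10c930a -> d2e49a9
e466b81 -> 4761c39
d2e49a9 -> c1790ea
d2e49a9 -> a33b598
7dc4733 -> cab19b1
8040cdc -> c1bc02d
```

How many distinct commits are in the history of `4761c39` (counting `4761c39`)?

4

Walking parent pointers from 4761c39: reachable set = {4761c39, 7dc4733, c1bc02d, cab19b1}.
That is 4 commits.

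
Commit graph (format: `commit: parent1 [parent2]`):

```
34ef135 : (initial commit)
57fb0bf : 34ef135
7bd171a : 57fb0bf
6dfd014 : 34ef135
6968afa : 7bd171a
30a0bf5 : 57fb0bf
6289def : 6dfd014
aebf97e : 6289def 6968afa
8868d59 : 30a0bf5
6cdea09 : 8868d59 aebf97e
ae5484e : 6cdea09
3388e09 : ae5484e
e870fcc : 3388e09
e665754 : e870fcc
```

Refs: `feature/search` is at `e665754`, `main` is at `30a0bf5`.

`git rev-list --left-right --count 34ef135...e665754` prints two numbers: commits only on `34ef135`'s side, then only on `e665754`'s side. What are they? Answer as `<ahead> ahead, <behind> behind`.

0 ahead, 13 behind

Reachable from 34ef135: {34ef135}.
Reachable from e665754: {30a0bf5, 3388e09, 34ef135, 57fb0bf, 6289def, 6968afa, 6cdea09, 6dfd014, 7bd171a, 8868d59, ae5484e, aebf97e, e665754, e870fcc}.
Only in 34ef135's history (ahead): {} — 0.
Only in e665754's history (behind): {30a0bf5, 3388e09, 57fb0bf, 6289def, 6968afa, 6cdea09, 6dfd014, 7bd171a, 8868d59, ae5484e, aebf97e, e665754, e870fcc} — 13.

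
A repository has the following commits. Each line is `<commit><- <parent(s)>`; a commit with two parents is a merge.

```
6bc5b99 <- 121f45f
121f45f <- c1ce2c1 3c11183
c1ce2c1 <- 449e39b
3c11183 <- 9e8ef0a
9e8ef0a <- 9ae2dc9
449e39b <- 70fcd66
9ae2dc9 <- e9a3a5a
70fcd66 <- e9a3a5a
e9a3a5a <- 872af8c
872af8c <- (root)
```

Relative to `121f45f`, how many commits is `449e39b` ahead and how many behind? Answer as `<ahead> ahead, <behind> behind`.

0 ahead, 5 behind

Reachable from 449e39b: {449e39b, 70fcd66, 872af8c, e9a3a5a}.
Reachable from 121f45f: {121f45f, 3c11183, 449e39b, 70fcd66, 872af8c, 9ae2dc9, 9e8ef0a, c1ce2c1, e9a3a5a}.
Only in 449e39b's history (ahead): {} — 0.
Only in 121f45f's history (behind): {121f45f, 3c11183, 9ae2dc9, 9e8ef0a, c1ce2c1} — 5.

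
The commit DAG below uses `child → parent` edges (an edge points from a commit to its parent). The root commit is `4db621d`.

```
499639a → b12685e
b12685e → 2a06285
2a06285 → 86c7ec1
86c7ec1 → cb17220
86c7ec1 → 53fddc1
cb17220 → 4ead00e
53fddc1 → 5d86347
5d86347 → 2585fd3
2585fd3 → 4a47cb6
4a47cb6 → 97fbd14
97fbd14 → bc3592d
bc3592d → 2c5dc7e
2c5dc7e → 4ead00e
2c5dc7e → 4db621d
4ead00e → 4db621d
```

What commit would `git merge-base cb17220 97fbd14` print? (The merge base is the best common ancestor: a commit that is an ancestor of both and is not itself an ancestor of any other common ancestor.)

Ancestors of cb17220: {4db621d, 4ead00e, cb17220}.
Ancestors of 97fbd14: {2c5dc7e, 4db621d, 4ead00e, 97fbd14, bc3592d}.
Common ancestors: {4db621d, 4ead00e}.
Among these, 4ead00e is not an ancestor of any other common ancestor — it is the merge base.

4ead00e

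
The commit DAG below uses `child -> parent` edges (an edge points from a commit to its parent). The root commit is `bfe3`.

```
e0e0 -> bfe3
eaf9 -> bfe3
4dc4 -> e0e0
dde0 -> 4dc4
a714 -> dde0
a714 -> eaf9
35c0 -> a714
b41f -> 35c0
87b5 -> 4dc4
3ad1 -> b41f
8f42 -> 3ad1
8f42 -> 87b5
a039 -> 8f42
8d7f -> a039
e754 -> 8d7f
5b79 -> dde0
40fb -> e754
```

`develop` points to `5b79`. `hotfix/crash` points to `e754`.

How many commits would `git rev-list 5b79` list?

Walking parent pointers from 5b79: reachable set = {4dc4, 5b79, bfe3, dde0, e0e0}.
That is 5 commits.

5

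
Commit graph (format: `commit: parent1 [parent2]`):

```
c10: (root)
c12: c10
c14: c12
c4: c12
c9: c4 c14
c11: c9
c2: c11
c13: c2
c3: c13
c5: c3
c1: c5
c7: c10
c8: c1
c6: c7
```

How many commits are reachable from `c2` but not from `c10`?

Reachable from c2: {c10, c11, c12, c14, c2, c4, c9}.
Reachable from c10: {c10}.
In c2's history but not c10's: {c11, c12, c14, c2, c4, c9} — 6 commits.

6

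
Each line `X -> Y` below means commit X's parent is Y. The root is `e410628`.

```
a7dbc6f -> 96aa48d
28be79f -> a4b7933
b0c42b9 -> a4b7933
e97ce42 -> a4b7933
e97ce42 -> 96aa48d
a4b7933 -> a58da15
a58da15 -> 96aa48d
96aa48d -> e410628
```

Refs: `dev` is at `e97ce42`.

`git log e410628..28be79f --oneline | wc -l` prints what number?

4

Reachable from 28be79f: {28be79f, 96aa48d, a4b7933, a58da15, e410628}.
Reachable from e410628: {e410628}.
In 28be79f's history but not e410628's: {28be79f, 96aa48d, a4b7933, a58da15} — 4 commits.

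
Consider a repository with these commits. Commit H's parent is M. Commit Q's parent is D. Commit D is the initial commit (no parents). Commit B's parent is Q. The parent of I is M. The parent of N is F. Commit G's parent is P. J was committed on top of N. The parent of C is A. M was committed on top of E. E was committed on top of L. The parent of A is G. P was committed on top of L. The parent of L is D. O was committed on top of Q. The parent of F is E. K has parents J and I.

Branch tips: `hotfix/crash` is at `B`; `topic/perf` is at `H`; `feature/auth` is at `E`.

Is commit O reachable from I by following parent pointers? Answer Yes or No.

No

Ancestors of I: {D, E, I, L, M}.
O is not in that set, so it is not an ancestor of I.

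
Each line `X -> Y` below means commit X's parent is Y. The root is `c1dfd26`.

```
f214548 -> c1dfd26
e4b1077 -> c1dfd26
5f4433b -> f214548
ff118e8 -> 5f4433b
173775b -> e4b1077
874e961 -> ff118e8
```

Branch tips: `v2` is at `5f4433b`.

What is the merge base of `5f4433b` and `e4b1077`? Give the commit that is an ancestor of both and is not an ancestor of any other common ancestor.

Ancestors of 5f4433b: {5f4433b, c1dfd26, f214548}.
Ancestors of e4b1077: {c1dfd26, e4b1077}.
Common ancestors: {c1dfd26}.
The only common ancestor is c1dfd26, so it is the merge base.

c1dfd26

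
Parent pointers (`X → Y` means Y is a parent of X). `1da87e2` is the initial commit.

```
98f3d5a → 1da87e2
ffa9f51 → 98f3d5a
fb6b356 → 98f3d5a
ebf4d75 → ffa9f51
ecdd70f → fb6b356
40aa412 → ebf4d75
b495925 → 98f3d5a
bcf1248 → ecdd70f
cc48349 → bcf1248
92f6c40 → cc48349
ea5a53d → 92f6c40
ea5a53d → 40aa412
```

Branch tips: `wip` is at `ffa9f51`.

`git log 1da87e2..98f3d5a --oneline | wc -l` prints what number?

Reachable from 98f3d5a: {1da87e2, 98f3d5a}.
Reachable from 1da87e2: {1da87e2}.
In 98f3d5a's history but not 1da87e2's: {98f3d5a} — 1 commit.

1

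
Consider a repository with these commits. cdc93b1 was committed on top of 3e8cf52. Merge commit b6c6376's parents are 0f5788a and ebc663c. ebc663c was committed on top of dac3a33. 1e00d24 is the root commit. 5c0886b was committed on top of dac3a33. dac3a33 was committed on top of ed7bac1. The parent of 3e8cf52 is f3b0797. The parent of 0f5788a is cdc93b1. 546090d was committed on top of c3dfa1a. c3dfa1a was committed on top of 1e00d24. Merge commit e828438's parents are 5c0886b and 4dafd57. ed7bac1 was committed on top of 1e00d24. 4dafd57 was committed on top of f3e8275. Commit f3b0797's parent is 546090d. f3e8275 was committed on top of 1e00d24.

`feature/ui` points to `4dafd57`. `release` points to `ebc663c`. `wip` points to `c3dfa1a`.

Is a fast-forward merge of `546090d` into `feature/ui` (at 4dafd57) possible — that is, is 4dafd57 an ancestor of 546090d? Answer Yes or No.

A fast-forward from 4dafd57 to 546090d is possible iff 4dafd57 is an ancestor of 546090d.
Ancestors of 546090d: {1e00d24, 546090d, c3dfa1a}.
4dafd57 is not among them, so fast-forward is not possible.

No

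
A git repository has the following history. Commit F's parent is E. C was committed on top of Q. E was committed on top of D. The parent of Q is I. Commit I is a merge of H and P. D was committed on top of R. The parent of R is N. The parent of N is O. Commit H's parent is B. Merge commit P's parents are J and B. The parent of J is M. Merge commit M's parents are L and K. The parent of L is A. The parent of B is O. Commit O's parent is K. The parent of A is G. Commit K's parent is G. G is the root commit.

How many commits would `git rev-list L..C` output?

10

Reachable from C: {A, B, C, G, H, I, J, K, L, M, O, P, Q}.
Reachable from L: {A, G, L}.
In C's history but not L's: {B, C, H, I, J, K, M, O, P, Q} — 10 commits.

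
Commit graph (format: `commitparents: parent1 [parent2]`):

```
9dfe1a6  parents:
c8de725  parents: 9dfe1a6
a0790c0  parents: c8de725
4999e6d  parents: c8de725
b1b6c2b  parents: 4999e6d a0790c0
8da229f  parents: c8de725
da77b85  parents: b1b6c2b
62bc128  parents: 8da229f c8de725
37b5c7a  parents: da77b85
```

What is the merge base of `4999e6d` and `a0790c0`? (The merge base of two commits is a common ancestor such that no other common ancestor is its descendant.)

c8de725

Ancestors of 4999e6d: {4999e6d, 9dfe1a6, c8de725}.
Ancestors of a0790c0: {9dfe1a6, a0790c0, c8de725}.
Common ancestors: {9dfe1a6, c8de725}.
Among these, c8de725 is not an ancestor of any other common ancestor — it is the merge base.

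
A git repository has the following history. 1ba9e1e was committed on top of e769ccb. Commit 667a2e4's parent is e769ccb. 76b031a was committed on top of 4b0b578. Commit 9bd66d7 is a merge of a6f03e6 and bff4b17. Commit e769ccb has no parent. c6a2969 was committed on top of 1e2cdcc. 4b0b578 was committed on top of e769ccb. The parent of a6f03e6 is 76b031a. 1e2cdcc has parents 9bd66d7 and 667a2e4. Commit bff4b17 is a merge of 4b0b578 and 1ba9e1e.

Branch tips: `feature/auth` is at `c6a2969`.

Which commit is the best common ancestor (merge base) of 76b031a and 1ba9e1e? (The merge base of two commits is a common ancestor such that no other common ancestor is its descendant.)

Ancestors of 76b031a: {4b0b578, 76b031a, e769ccb}.
Ancestors of 1ba9e1e: {1ba9e1e, e769ccb}.
Common ancestors: {e769ccb}.
The only common ancestor is e769ccb, so it is the merge base.

e769ccb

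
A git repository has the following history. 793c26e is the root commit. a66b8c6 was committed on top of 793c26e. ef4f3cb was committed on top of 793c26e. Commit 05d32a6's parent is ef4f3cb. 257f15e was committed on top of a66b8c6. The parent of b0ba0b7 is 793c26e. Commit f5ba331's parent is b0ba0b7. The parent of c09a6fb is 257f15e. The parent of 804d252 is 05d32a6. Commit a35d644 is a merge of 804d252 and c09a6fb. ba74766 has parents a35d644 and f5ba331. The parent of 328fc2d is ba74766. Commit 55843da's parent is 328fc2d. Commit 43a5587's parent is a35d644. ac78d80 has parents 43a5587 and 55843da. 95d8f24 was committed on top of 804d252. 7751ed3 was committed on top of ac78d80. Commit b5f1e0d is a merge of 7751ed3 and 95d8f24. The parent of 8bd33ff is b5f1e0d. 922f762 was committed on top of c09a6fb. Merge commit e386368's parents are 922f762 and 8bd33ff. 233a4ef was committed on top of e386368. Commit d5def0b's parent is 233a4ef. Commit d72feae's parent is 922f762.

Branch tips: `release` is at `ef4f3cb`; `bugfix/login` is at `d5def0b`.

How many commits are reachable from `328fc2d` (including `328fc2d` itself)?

12

Walking parent pointers from 328fc2d: reachable set = {05d32a6, 257f15e, 328fc2d, 793c26e, 804d252, a35d644, a66b8c6, b0ba0b7, ba74766, c09a6fb, ef4f3cb, f5ba331}.
That is 12 commits.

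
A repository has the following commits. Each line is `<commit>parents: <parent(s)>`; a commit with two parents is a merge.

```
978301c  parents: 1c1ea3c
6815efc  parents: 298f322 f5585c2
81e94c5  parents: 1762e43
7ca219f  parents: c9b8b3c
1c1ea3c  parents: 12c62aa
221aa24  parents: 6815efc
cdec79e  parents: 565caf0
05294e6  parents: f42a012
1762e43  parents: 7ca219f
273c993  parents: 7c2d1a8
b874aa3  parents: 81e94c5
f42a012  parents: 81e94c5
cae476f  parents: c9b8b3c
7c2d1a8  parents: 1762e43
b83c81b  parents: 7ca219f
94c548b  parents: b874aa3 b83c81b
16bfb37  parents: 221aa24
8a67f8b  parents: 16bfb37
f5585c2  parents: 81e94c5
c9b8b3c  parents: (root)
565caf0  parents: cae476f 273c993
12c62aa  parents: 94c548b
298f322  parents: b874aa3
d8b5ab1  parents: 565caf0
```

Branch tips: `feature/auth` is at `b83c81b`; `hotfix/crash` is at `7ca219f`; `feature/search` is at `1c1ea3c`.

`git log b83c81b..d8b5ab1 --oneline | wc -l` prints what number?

Reachable from d8b5ab1: {1762e43, 273c993, 565caf0, 7c2d1a8, 7ca219f, c9b8b3c, cae476f, d8b5ab1}.
Reachable from b83c81b: {7ca219f, b83c81b, c9b8b3c}.
In d8b5ab1's history but not b83c81b's: {1762e43, 273c993, 565caf0, 7c2d1a8, cae476f, d8b5ab1} — 6 commits.

6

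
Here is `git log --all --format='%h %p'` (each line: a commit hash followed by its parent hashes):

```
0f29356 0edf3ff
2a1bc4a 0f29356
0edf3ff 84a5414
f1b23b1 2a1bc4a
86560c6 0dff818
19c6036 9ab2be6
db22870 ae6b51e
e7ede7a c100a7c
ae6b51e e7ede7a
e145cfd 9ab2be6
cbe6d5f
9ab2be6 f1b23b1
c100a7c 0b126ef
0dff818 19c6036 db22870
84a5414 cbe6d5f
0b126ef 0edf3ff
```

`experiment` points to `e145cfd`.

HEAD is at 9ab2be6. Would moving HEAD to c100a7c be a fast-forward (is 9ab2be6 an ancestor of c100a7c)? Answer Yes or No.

A fast-forward from 9ab2be6 to c100a7c is possible iff 9ab2be6 is an ancestor of c100a7c.
Ancestors of c100a7c: {0b126ef, 0edf3ff, 84a5414, c100a7c, cbe6d5f}.
9ab2be6 is not among them, so fast-forward is not possible.

No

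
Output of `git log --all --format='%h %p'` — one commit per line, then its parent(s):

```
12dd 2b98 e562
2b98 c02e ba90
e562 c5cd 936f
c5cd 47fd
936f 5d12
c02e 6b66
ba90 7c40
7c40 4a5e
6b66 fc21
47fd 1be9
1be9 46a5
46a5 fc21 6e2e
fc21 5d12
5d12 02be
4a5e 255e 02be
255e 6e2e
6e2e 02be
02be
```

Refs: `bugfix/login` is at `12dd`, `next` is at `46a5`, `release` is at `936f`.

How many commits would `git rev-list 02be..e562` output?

9

Reachable from e562: {02be, 1be9, 46a5, 47fd, 5d12, 6e2e, 936f, c5cd, e562, fc21}.
Reachable from 02be: {02be}.
In e562's history but not 02be's: {1be9, 46a5, 47fd, 5d12, 6e2e, 936f, c5cd, e562, fc21} — 9 commits.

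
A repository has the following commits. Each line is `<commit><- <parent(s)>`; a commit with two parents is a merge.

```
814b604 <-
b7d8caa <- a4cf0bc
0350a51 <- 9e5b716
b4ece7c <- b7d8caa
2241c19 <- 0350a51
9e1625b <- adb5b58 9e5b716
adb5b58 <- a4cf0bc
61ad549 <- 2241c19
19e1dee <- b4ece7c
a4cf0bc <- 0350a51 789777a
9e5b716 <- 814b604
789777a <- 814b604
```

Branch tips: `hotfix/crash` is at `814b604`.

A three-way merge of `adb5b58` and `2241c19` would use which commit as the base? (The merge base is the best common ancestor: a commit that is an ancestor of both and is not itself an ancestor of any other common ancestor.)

0350a51

Ancestors of adb5b58: {0350a51, 789777a, 814b604, 9e5b716, a4cf0bc, adb5b58}.
Ancestors of 2241c19: {0350a51, 2241c19, 814b604, 9e5b716}.
Common ancestors: {0350a51, 814b604, 9e5b716}.
Among these, 0350a51 is not an ancestor of any other common ancestor — it is the merge base.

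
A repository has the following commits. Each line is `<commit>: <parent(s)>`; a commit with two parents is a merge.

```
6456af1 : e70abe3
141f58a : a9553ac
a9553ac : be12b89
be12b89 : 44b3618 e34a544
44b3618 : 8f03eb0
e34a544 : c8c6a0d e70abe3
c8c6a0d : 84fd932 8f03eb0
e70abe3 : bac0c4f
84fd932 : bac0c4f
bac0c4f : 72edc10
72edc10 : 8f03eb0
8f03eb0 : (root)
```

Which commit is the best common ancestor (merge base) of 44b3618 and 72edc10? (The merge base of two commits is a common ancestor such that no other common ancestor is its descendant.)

Ancestors of 44b3618: {44b3618, 8f03eb0}.
Ancestors of 72edc10: {72edc10, 8f03eb0}.
Common ancestors: {8f03eb0}.
The only common ancestor is 8f03eb0, so it is the merge base.

8f03eb0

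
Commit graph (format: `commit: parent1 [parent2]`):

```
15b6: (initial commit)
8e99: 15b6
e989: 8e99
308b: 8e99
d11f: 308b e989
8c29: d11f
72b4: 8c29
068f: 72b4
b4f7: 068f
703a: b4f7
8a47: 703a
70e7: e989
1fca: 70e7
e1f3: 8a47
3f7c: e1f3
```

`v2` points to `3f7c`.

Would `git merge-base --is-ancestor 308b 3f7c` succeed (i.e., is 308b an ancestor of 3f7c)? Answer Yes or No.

Yes

Ancestors of 3f7c (commits reachable by following parents): {068f, 15b6, 308b, 3f7c, 703a, 72b4, 8a47, 8c29, 8e99, b4f7, d11f, e1f3, e989}.
308b is in that set, so it is an ancestor of 3f7c.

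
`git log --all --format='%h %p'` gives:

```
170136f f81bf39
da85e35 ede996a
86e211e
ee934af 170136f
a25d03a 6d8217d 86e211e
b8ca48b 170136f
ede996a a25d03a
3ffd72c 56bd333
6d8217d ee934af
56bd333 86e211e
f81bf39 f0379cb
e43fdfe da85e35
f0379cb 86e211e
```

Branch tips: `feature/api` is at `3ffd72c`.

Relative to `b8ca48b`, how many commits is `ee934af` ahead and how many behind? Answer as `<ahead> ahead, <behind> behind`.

1 ahead, 1 behind

Reachable from ee934af: {170136f, 86e211e, ee934af, f0379cb, f81bf39}.
Reachable from b8ca48b: {170136f, 86e211e, b8ca48b, f0379cb, f81bf39}.
Only in ee934af's history (ahead): {ee934af} — 1.
Only in b8ca48b's history (behind): {b8ca48b} — 1.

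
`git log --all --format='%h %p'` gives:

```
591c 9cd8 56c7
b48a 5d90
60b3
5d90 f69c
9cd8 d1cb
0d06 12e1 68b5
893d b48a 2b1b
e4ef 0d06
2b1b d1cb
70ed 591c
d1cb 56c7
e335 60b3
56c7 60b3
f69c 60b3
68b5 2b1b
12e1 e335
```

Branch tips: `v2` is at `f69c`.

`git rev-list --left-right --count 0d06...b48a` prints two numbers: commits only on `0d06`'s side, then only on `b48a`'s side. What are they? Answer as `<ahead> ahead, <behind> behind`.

Reachable from 0d06: {0d06, 12e1, 2b1b, 56c7, 60b3, 68b5, d1cb, e335}.
Reachable from b48a: {5d90, 60b3, b48a, f69c}.
Only in 0d06's history (ahead): {0d06, 12e1, 2b1b, 56c7, 68b5, d1cb, e335} — 7.
Only in b48a's history (behind): {5d90, b48a, f69c} — 3.

7 ahead, 3 behind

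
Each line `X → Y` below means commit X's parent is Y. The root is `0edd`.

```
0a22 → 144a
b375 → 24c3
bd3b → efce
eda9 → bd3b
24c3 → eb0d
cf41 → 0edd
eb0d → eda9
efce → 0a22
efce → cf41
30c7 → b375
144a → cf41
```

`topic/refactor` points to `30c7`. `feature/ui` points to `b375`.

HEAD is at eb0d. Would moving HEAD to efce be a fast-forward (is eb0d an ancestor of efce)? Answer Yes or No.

A fast-forward from eb0d to efce is possible iff eb0d is an ancestor of efce.
Ancestors of efce: {0a22, 0edd, 144a, cf41, efce}.
eb0d is not among them, so fast-forward is not possible.

No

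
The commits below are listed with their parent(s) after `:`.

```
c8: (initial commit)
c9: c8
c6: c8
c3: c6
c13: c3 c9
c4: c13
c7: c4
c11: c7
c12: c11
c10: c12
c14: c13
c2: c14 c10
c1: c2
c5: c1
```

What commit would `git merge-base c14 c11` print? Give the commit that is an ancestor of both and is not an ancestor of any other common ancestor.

Ancestors of c14: {c13, c14, c3, c6, c8, c9}.
Ancestors of c11: {c11, c13, c3, c4, c6, c7, c8, c9}.
Common ancestors: {c13, c3, c6, c8, c9}.
Among these, c13 is not an ancestor of any other common ancestor — it is the merge base.

c13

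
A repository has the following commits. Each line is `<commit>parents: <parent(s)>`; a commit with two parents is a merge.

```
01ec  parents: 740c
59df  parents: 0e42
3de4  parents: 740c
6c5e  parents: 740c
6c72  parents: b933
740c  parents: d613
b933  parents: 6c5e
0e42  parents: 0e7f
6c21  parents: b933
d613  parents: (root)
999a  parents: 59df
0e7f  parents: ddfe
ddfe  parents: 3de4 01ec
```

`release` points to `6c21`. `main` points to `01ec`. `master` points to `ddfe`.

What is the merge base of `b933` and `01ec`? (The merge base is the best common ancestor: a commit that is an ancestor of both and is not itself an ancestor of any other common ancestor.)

740c

Ancestors of b933: {6c5e, 740c, b933, d613}.
Ancestors of 01ec: {01ec, 740c, d613}.
Common ancestors: {740c, d613}.
Among these, 740c is not an ancestor of any other common ancestor — it is the merge base.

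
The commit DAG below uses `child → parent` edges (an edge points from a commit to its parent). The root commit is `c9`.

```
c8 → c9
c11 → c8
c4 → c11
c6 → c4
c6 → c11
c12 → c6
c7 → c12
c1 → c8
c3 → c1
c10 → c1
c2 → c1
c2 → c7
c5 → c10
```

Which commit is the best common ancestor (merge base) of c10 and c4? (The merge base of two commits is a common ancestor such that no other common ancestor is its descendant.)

Ancestors of c10: {c1, c10, c8, c9}.
Ancestors of c4: {c11, c4, c8, c9}.
Common ancestors: {c8, c9}.
Among these, c8 is not an ancestor of any other common ancestor — it is the merge base.

c8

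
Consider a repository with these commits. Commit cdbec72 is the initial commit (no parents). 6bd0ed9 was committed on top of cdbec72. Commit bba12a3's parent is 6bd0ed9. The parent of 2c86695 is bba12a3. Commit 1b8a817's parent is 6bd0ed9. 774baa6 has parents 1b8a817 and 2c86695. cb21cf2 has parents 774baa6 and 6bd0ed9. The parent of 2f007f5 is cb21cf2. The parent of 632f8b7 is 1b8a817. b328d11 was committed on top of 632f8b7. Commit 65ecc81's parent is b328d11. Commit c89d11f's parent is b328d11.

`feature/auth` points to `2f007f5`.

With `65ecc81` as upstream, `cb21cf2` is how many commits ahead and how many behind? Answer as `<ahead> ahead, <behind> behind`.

4 ahead, 3 behind

Reachable from cb21cf2: {1b8a817, 2c86695, 6bd0ed9, 774baa6, bba12a3, cb21cf2, cdbec72}.
Reachable from 65ecc81: {1b8a817, 632f8b7, 65ecc81, 6bd0ed9, b328d11, cdbec72}.
Only in cb21cf2's history (ahead): {2c86695, 774baa6, bba12a3, cb21cf2} — 4.
Only in 65ecc81's history (behind): {632f8b7, 65ecc81, b328d11} — 3.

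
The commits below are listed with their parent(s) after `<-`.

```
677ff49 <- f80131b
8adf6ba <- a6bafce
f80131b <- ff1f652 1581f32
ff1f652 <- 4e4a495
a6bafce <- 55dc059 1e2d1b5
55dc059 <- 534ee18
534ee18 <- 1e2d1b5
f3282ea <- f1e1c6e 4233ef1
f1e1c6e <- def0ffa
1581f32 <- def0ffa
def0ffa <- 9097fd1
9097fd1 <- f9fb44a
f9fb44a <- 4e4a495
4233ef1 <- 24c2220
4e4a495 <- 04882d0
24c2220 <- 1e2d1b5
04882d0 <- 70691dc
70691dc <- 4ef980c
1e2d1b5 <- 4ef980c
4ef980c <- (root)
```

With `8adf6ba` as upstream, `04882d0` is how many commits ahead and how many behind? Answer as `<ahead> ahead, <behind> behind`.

Reachable from 04882d0: {04882d0, 4ef980c, 70691dc}.
Reachable from 8adf6ba: {1e2d1b5, 4ef980c, 534ee18, 55dc059, 8adf6ba, a6bafce}.
Only in 04882d0's history (ahead): {04882d0, 70691dc} — 2.
Only in 8adf6ba's history (behind): {1e2d1b5, 534ee18, 55dc059, 8adf6ba, a6bafce} — 5.

2 ahead, 5 behind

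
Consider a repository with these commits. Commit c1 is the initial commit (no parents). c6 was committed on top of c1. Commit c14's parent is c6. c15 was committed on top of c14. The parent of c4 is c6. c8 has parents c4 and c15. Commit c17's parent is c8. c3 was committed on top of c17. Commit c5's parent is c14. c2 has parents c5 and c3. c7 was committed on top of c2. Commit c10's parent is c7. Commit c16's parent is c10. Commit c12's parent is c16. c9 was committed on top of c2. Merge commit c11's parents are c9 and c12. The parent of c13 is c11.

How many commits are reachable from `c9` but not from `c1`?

Reachable from c9: {c1, c14, c15, c17, c2, c3, c4, c5, c6, c8, c9}.
Reachable from c1: {c1}.
In c9's history but not c1's: {c14, c15, c17, c2, c3, c4, c5, c6, c8, c9} — 10 commits.

10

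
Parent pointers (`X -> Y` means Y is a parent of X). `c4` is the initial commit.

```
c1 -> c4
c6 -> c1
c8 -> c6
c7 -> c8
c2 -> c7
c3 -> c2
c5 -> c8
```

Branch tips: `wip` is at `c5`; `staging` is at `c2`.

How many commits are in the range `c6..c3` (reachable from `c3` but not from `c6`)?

4

Reachable from c3: {c1, c2, c3, c4, c6, c7, c8}.
Reachable from c6: {c1, c4, c6}.
In c3's history but not c6's: {c2, c3, c7, c8} — 4 commits.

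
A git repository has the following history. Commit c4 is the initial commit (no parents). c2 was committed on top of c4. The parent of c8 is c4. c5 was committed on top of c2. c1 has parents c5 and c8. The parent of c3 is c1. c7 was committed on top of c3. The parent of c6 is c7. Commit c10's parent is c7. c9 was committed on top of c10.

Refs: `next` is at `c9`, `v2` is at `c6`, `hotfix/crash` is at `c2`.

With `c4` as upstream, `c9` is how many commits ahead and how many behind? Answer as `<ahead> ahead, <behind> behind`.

Reachable from c9: {c1, c10, c2, c3, c4, c5, c7, c8, c9}.
Reachable from c4: {c4}.
Only in c9's history (ahead): {c1, c10, c2, c3, c5, c7, c8, c9} — 8.
Only in c4's history (behind): {} — 0.

8 ahead, 0 behind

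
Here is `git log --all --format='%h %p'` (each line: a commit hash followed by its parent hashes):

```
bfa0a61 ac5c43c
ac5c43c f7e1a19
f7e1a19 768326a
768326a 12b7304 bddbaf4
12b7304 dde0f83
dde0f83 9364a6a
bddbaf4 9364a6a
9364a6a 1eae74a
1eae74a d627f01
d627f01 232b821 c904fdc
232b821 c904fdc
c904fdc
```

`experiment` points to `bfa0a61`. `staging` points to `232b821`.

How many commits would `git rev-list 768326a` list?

9

Walking parent pointers from 768326a: reachable set = {12b7304, 1eae74a, 232b821, 768326a, 9364a6a, bddbaf4, c904fdc, d627f01, dde0f83}.
That is 9 commits.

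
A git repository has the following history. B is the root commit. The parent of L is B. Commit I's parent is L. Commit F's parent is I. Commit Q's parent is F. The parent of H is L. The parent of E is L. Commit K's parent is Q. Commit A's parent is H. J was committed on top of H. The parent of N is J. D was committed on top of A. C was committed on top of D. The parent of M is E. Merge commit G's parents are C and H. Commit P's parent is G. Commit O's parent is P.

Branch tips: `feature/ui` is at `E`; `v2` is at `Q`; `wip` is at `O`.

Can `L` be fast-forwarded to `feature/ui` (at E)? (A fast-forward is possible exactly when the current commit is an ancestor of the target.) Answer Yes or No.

A fast-forward from L to E is possible iff L is an ancestor of E.
Ancestors of E: {B, E, L}.
L is among them, so fast-forward is possible.

Yes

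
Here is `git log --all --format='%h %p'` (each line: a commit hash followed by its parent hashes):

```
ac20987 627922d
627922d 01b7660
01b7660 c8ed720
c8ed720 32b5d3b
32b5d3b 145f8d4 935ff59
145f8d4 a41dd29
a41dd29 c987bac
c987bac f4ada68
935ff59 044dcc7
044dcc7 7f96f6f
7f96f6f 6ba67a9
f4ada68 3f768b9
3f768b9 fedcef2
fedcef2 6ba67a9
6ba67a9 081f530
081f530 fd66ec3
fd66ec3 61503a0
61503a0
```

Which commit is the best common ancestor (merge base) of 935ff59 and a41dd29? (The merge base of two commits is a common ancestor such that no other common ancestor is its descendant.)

Ancestors of 935ff59: {044dcc7, 081f530, 61503a0, 6ba67a9, 7f96f6f, 935ff59, fd66ec3}.
Ancestors of a41dd29: {081f530, 3f768b9, 61503a0, 6ba67a9, a41dd29, c987bac, f4ada68, fd66ec3, fedcef2}.
Common ancestors: {081f530, 61503a0, 6ba67a9, fd66ec3}.
Among these, 6ba67a9 is not an ancestor of any other common ancestor — it is the merge base.

6ba67a9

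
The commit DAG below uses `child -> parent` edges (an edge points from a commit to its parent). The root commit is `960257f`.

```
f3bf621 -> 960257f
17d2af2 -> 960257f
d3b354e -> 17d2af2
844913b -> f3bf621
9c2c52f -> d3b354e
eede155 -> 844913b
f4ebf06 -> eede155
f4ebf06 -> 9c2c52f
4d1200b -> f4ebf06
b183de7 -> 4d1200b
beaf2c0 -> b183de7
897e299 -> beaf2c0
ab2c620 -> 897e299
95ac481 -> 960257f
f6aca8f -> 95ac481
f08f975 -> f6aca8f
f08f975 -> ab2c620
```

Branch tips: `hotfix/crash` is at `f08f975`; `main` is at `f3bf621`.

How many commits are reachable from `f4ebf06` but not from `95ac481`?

7

Reachable from f4ebf06: {17d2af2, 844913b, 960257f, 9c2c52f, d3b354e, eede155, f3bf621, f4ebf06}.
Reachable from 95ac481: {95ac481, 960257f}.
In f4ebf06's history but not 95ac481's: {17d2af2, 844913b, 9c2c52f, d3b354e, eede155, f3bf621, f4ebf06} — 7 commits.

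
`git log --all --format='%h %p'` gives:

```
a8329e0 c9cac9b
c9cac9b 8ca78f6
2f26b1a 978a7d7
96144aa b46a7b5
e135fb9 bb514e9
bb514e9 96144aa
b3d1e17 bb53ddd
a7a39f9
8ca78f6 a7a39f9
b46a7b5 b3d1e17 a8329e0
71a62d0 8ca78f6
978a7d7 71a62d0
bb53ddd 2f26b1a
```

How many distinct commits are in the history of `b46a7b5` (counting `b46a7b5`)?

Walking parent pointers from b46a7b5: reachable set = {2f26b1a, 71a62d0, 8ca78f6, 978a7d7, a7a39f9, a8329e0, b3d1e17, b46a7b5, bb53ddd, c9cac9b}.
That is 10 commits.

10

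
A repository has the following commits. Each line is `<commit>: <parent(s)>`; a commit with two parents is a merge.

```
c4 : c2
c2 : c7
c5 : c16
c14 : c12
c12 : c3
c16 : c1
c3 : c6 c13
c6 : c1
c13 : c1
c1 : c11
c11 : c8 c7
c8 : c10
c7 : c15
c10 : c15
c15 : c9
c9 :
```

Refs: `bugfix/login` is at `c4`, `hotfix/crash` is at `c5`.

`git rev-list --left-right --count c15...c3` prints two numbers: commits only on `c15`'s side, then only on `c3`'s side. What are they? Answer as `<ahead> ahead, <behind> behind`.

Reachable from c15: {c15, c9}.
Reachable from c3: {c1, c10, c11, c13, c15, c3, c6, c7, c8, c9}.
Only in c15's history (ahead): {} — 0.
Only in c3's history (behind): {c1, c10, c11, c13, c3, c6, c7, c8} — 8.

0 ahead, 8 behind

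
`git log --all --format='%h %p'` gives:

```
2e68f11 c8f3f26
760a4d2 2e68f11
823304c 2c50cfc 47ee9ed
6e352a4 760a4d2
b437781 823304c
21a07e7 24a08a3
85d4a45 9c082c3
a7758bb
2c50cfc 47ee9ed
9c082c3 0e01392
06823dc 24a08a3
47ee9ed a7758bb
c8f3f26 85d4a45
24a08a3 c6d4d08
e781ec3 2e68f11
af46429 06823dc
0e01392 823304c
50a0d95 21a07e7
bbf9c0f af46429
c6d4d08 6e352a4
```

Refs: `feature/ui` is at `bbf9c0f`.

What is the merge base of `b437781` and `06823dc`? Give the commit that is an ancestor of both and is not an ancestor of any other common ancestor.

823304c

Ancestors of b437781: {2c50cfc, 47ee9ed, 823304c, a7758bb, b437781}.
Ancestors of 06823dc: {06823dc, 0e01392, 24a08a3, 2c50cfc, 2e68f11, 47ee9ed, 6e352a4, 760a4d2, 823304c, 85d4a45, 9c082c3, a7758bb, c6d4d08, c8f3f26}.
Common ancestors: {2c50cfc, 47ee9ed, 823304c, a7758bb}.
Among these, 823304c is not an ancestor of any other common ancestor — it is the merge base.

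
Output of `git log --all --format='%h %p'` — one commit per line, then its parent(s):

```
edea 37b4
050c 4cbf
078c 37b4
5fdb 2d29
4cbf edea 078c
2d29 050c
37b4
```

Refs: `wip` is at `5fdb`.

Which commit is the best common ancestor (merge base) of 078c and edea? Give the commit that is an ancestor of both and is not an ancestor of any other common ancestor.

37b4

Ancestors of 078c: {078c, 37b4}.
Ancestors of edea: {37b4, edea}.
Common ancestors: {37b4}.
The only common ancestor is 37b4, so it is the merge base.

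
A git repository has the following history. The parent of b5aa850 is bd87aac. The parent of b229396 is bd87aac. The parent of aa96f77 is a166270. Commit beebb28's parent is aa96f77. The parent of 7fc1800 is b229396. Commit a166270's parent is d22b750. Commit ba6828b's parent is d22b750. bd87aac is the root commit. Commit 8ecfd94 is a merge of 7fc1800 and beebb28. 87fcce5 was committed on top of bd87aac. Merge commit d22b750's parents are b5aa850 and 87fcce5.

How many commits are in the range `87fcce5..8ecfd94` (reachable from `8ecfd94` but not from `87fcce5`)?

Reachable from 8ecfd94: {7fc1800, 87fcce5, 8ecfd94, a166270, aa96f77, b229396, b5aa850, bd87aac, beebb28, d22b750}.
Reachable from 87fcce5: {87fcce5, bd87aac}.
In 8ecfd94's history but not 87fcce5's: {7fc1800, 8ecfd94, a166270, aa96f77, b229396, b5aa850, beebb28, d22b750} — 8 commits.

8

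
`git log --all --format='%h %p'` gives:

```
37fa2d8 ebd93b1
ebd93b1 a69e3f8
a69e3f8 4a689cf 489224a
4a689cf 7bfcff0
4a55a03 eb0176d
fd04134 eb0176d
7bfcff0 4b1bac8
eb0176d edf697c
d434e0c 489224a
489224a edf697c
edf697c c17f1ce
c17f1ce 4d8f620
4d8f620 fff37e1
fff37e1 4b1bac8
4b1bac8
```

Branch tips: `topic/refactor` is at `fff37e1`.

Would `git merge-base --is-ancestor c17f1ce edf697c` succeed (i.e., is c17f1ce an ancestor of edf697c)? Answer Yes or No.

Yes

Ancestors of edf697c (commits reachable by following parents): {4b1bac8, 4d8f620, c17f1ce, edf697c, fff37e1}.
c17f1ce is in that set, so it is an ancestor of edf697c.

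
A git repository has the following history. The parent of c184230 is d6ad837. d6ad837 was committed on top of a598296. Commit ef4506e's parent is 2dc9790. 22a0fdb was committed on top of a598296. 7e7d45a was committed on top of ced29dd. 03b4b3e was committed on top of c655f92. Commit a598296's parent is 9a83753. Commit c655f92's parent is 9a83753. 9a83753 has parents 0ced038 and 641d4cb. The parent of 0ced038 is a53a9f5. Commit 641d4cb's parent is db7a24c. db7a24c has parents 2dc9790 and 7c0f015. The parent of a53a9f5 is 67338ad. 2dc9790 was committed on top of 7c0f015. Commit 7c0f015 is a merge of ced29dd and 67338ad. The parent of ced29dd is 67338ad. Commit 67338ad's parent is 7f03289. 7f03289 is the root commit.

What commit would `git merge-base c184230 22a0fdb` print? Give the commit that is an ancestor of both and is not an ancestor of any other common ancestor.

Ancestors of c184230: {0ced038, 2dc9790, 641d4cb, 67338ad, 7c0f015, 7f03289, 9a83753, a53a9f5, a598296, c184230, ced29dd, d6ad837, db7a24c}.
Ancestors of 22a0fdb: {0ced038, 22a0fdb, 2dc9790, 641d4cb, 67338ad, 7c0f015, 7f03289, 9a83753, a53a9f5, a598296, ced29dd, db7a24c}.
Common ancestors: {0ced038, 2dc9790, 641d4cb, 67338ad, 7c0f015, 7f03289, 9a83753, a53a9f5, a598296, ced29dd, db7a24c}.
Among these, a598296 is not an ancestor of any other common ancestor — it is the merge base.

a598296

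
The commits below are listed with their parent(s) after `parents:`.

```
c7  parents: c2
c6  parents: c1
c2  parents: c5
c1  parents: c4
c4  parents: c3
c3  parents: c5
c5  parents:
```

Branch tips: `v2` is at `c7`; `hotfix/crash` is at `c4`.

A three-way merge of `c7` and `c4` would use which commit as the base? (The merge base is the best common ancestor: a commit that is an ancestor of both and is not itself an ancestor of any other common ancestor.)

Ancestors of c7: {c2, c5, c7}.
Ancestors of c4: {c3, c4, c5}.
Common ancestors: {c5}.
The only common ancestor is c5, so it is the merge base.

c5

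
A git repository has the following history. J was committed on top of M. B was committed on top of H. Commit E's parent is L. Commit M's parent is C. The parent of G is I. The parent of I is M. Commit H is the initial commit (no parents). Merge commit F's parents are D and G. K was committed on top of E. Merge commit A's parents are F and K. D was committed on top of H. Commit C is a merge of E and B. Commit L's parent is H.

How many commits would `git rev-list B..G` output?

Reachable from G: {B, C, E, G, H, I, L, M}.
Reachable from B: {B, H}.
In G's history but not B's: {C, E, G, I, L, M} — 6 commits.

6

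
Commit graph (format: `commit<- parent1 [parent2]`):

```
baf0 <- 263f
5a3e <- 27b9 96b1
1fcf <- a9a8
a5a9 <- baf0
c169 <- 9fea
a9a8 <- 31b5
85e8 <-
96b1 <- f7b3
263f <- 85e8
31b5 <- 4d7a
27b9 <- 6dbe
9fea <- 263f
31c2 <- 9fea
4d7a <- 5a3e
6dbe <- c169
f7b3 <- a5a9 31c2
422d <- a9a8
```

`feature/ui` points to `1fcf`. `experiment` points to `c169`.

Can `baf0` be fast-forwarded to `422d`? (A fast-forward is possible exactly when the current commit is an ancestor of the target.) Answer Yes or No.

Yes

A fast-forward from baf0 to 422d is possible iff baf0 is an ancestor of 422d.
Ancestors of 422d: {263f, 27b9, 31b5, 31c2, 422d, 4d7a, 5a3e, 6dbe, 85e8, 96b1, 9fea, a5a9, a9a8, baf0, c169, f7b3}.
baf0 is among them, so fast-forward is possible.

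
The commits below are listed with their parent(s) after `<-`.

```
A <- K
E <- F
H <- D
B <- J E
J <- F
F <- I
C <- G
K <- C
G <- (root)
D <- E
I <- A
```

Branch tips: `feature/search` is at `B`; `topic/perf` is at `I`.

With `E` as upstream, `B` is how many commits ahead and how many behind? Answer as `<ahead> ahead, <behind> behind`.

2 ahead, 0 behind

Reachable from B: {A, B, C, E, F, G, I, J, K}.
Reachable from E: {A, C, E, F, G, I, K}.
Only in B's history (ahead): {B, J} — 2.
Only in E's history (behind): {} — 0.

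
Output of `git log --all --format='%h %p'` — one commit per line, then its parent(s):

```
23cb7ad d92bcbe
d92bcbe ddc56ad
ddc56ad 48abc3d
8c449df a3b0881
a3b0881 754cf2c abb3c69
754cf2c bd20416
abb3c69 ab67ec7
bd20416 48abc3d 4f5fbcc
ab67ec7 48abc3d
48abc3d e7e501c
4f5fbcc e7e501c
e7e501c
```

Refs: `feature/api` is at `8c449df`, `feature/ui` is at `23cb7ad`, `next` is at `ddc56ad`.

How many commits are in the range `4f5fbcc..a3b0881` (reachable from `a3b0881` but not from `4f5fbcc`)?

Reachable from a3b0881: {48abc3d, 4f5fbcc, 754cf2c, a3b0881, ab67ec7, abb3c69, bd20416, e7e501c}.
Reachable from 4f5fbcc: {4f5fbcc, e7e501c}.
In a3b0881's history but not 4f5fbcc's: {48abc3d, 754cf2c, a3b0881, ab67ec7, abb3c69, bd20416} — 6 commits.

6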